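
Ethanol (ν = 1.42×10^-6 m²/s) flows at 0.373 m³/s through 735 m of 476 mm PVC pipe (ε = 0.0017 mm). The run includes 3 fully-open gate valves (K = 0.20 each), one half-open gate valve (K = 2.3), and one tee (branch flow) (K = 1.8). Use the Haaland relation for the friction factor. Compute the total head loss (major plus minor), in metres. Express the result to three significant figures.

V = 4Q/(πD²) = 2.096 m/s; V²/2g = 0.2239 m
Re = 7.03×10^5, ε/D = 3.57×10^-6 → f = 0.01235 (Haaland)
Major: h_f = f(L/D)·V²/2g = 0.01235·1544·0.2239 = 4.271 m
Minor: ΣK = 4.70; h_m = ΣK·V²/2g = 1.052 m
Total H_L = 4.271 + 1.052 = 5.324 m

H_L ≈ 5.32 m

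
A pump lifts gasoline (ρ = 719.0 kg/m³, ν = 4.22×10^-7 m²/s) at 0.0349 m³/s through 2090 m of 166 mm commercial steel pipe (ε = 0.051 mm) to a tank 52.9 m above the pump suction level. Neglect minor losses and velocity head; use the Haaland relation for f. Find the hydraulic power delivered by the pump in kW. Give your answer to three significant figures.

V = 4Q/(πD²) = 1.613 m/s; Re = 6.34×10^5; ε/D = 3.07×10^-4; f = 0.01599
h_f = f(L/D)V²/2g = 26.68 m
Total head H = z + h_f = 52.9 + 26.68 = 79.58 m
P_hyd = ρgQH = 719.0·9.81·0.0349·79.58 = 19.59 kW

P_hyd ≈ 19.6 kW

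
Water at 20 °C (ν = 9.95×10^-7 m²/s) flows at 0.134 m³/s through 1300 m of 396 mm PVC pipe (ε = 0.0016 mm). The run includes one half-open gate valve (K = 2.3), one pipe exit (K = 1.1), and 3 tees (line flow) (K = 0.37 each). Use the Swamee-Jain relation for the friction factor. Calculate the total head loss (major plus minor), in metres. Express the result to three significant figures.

H_L ≈ 2.94 m

V = 4Q/(πD²) = 1.088 m/s; V²/2g = 0.06033 m
Re = 4.33×10^5, ε/D = 4.04×10^-6 → f = 0.01349 (Swamee-Jain)
Major: h_f = f(L/D)·V²/2g = 0.01349·3283·0.06033 = 2.673 m
Minor: ΣK = 4.51; h_m = ΣK·V²/2g = 0.2721 m
Total H_L = 2.673 + 0.2721 = 2.945 m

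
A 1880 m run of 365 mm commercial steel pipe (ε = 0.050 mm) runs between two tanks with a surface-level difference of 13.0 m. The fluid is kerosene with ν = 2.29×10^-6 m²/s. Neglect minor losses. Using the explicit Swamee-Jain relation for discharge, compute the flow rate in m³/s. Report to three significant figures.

Q ≈ 0.185 m³/s

Swamee-Jain (Type II): Q = -0.965·√(gD⁵h_f/L)·ln[ε/(3.7D) + √(3.17ν²L/(gD³h_f))]
√(gD⁵h_f/L) = √(9.81·0.365⁵·13.0/1880) = 0.02096
ε/(3.7D) = 3.70×10^-5; √(3.17ν²L/(gD³h_f)) = 7.10×10^-5
Q = -0.965·0.02096·ln(1.080×10^-4) = 0.1848 m³/s
Check: V = 1.77 m/s, Re = 2.81×10^5, f = 0.01591, h_f = 13.0 m ≈ 13.0 m ✓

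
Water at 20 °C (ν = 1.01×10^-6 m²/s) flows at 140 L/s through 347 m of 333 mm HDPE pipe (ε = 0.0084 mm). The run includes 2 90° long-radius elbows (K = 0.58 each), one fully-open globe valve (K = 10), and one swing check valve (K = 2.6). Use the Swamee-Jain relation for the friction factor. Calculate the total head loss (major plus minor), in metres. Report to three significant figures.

H_L ≈ 3.65 m

V = 4Q/(πD²) = 1.607 m/s; V²/2g = 0.1317 m
Re = 5.30×10^5, ε/D = 2.52×10^-5 → f = 0.01336 (Swamee-Jain)
Major: h_f = f(L/D)·V²/2g = 0.01336·1042·0.1317 = 1.834 m
Minor: ΣK = 13.8; h_m = ΣK·V²/2g = 1.812 m
Total H_L = 1.834 + 1.812 = 3.646 m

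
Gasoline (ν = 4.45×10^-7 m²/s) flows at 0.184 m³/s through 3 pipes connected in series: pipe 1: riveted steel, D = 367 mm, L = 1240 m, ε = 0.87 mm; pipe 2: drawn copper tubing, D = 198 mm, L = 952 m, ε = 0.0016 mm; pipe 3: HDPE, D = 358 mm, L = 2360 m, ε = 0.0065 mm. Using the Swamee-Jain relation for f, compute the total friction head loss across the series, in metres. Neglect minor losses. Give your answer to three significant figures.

Pipe 1: V = 1.739 m/s, Re = 1.43×10^6, ε/D = 0.00237, f = 0.02469, h_1 = f(L/D)V²/2g = 12.86 m
Pipe 2: V = 5.976 m/s, Re = 2.66×10^6, ε/D = 8.08×10^-6, f = 0.01027, h_2 = f(L/D)V²/2g = 89.90 m
Pipe 3: V = 1.828 m/s, Re = 1.47×10^6, ε/D = 1.82×10^-5, f = 0.01143, h_3 = f(L/D)V²/2g = 12.83 m
Series → Q common, losses add: H = Σh = 115.6 m

H ≈ 116 m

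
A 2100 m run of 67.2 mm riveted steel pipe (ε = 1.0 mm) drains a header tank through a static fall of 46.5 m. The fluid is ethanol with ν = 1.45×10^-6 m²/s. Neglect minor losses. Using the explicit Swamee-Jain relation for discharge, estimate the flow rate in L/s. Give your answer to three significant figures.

Q ≈ 2.86 L/s

Swamee-Jain (Type II): Q = -0.965·√(gD⁵h_f/L)·ln[ε/(3.7D) + √(3.17ν²L/(gD³h_f))]
√(gD⁵h_f/L) = √(9.81·0.0672⁵·46.5/2100) = 5.456×10^-4
ε/(3.7D) = 0.00402; √(3.17ν²L/(gD³h_f)) = 3.18×10^-4
Q = -0.965·5.456×10^-4·ln(0.004340) = 0.002864 m³/s
Check: V = 0.808 m/s, Re = 3.74×10^4, f = 0.04525, h_f = 47.0 m ≈ 46.5 m ✓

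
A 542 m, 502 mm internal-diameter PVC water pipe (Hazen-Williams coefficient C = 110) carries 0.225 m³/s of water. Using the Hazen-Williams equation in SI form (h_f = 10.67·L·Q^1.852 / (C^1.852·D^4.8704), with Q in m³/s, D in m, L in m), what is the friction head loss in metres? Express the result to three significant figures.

h_f ≈ 1.74 m

h_f = 10.67·542·0.225^1.852 / (110^1.852·0.502^4.8704) = 1.736 m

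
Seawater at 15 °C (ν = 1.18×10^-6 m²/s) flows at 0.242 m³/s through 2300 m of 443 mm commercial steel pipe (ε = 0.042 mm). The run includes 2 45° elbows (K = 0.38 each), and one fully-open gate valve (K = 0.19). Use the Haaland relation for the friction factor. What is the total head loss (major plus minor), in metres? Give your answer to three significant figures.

V = 4Q/(πD²) = 1.570 m/s; V²/2g = 0.1256 m
Re = 5.89×10^5, ε/D = 9.48×10^-5 → f = 0.01394 (Haaland)
Major: h_f = f(L/D)·V²/2g = 0.01394·5192·0.1256 = 9.094 m
Minor: ΣK = 0.950; h_m = ΣK·V²/2g = 0.1194 m
Total H_L = 9.094 + 0.1194 = 9.213 m

H_L ≈ 9.21 m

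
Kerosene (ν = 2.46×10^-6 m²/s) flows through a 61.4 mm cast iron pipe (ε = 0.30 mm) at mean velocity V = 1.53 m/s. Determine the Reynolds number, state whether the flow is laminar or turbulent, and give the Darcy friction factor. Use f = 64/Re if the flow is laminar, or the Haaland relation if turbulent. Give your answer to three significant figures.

Re = VD/ν = 1.530·0.0614/2.46×10^-6 = 3.82×10^4
Re > 4000 → turbulent; ε/D = 0.00489
Haaland: f = 0.03238

Re ≈ 3.82×10^4; turbulent; f ≈ 0.0324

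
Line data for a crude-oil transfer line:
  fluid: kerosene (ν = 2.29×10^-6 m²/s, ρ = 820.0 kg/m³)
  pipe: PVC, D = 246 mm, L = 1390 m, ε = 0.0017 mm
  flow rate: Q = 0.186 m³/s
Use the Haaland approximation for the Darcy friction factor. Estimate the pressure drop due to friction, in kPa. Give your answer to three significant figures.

V = 4Q/(πD²) = 4·0.186/(π·0.246²) = 3.913 m/s
Re = VD/ν = 3.913·0.246/2.29×10^-6 = 4.20×10^5 → turbulent
ε/D = 0.0017/246 = 6.91×10^-6
Haaland: f = 0.01355
h_f = f(L/D)V²/(2g) = 0.01355·(1390/0.246)·3.913²/(2·9.81) = 59.74 m
Δp = ρg·h_f = 820.0·9.81·59.74 = 480.6 kPa

Δp ≈ 481 kPa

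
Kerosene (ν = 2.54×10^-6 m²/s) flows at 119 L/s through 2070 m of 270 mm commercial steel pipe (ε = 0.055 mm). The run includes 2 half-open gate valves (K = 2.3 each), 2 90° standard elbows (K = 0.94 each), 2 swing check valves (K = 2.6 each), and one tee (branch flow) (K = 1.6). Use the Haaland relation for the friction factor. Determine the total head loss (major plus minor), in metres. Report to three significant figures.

H_L ≈ 31.1 m

V = 4Q/(πD²) = 2.078 m/s; V²/2g = 0.2202 m
Re = 2.21×10^5, ε/D = 2.04×10^-4 → f = 0.01668 (Haaland)
Major: h_f = f(L/D)·V²/2g = 0.01668·7667·0.2202 = 28.16 m
Minor: ΣK = 13.3; h_m = ΣK·V²/2g = 2.924 m
Total H_L = 28.16 + 2.924 = 31.08 m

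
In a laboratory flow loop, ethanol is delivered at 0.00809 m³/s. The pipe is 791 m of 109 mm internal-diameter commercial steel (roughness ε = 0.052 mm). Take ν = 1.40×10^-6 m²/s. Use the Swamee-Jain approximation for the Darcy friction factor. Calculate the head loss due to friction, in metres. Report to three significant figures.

V = 4Q/(πD²) = 4·0.00809/(π·0.109²) = 0.8670 m/s
Re = VD/ν = 0.8670·0.109/1.40×10^-6 = 6.75×10^4 → turbulent
ε/D = 0.052/109 = 4.77×10^-4
Swamee-Jain: f = 0.02148
h_f = f(L/D)V²/(2g) = 0.02148·(791/0.109)·0.8670²/(2·9.81) = 5.971 m

h_f ≈ 5.97 m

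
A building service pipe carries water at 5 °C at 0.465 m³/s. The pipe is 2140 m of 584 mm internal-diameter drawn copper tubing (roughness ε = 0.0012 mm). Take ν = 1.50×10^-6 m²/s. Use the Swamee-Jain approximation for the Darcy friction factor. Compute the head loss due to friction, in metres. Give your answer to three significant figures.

h_f ≈ 7.01 m

V = 4Q/(πD²) = 4·0.465/(π·0.584²) = 1.736 m/s
Re = VD/ν = 1.736·0.584/1.50×10^-6 = 6.76×10^5 → turbulent
ε/D = 0.0012/584 = 2.05×10^-6
Swamee-Jain: f = 0.01245
h_f = f(L/D)V²/(2g) = 0.01245·(2140/0.584)·1.736²/(2·9.81) = 7.009 m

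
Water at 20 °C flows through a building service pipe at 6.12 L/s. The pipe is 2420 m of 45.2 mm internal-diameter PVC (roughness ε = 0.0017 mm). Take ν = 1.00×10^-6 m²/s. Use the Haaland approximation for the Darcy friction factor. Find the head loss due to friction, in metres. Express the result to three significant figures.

V = 4Q/(πD²) = 4·0.00612/(π·0.0452²) = 3.814 m/s
Re = VD/ν = 3.814·0.0452/1.00×10^-6 = 1.72×10^5 → turbulent
ε/D = 0.0017/45.2 = 3.76×10^-5
Haaland: f = 0.01618
h_f = f(L/D)V²/(2g) = 0.01618·(2420/0.0452)·3.814²/(2·9.81) = 642.3 m

h_f ≈ 642 m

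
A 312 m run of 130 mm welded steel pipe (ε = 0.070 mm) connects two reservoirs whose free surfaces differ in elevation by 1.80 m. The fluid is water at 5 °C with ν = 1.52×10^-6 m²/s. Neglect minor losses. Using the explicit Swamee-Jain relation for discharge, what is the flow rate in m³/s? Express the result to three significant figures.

Q ≈ 0.0110 m³/s

Swamee-Jain (Type II): Q = -0.965·√(gD⁵h_f/L)·ln[ε/(3.7D) + √(3.17ν²L/(gD³h_f))]
√(gD⁵h_f/L) = √(9.81·0.130⁵·1.80/312) = 0.001450
ε/(3.7D) = 1.46×10^-4; √(3.17ν²L/(gD³h_f)) = 2.43×10^-4
Q = -0.965·0.001450·ln(3.882×10^-4) = 0.01099 m³/s
Check: V = 0.828 m/s, Re = 7.08×10^4, f = 0.02156, h_f = 1.81 m ≈ 1.80 m ✓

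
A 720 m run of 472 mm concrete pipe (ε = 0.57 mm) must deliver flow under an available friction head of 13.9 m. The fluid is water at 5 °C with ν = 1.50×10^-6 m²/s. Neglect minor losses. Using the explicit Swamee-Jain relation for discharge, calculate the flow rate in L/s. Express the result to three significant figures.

Q ≈ 512 L/s

Swamee-Jain (Type II): Q = -0.965·√(gD⁵h_f/L)·ln[ε/(3.7D) + √(3.17ν²L/(gD³h_f))]
√(gD⁵h_f/L) = √(9.81·0.472⁵·13.9/720) = 0.06661
ε/(3.7D) = 3.26×10^-4; √(3.17ν²L/(gD³h_f)) = 1.89×10^-5
Q = -0.965·0.06661·ln(3.453×10^-4) = 0.5124 m³/s
Check: V = 2.93 m/s, Re = 9.21×10^5, f = 0.02095, h_f = 14.0 m ≈ 13.9 m ✓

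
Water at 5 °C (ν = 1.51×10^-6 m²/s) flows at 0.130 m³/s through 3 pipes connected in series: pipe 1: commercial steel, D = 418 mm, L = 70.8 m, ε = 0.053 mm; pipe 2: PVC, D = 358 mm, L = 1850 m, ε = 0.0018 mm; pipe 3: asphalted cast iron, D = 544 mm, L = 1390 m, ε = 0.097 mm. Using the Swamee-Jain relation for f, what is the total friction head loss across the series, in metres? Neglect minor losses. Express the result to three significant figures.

Pipe 1: V = 0.9473 m/s, Re = 2.62×10^5, ε/D = 1.27×10^-4, f = 0.01597, h_1 = f(L/D)V²/2g = 0.1237 m
Pipe 2: V = 1.291 m/s, Re = 3.06×10^5, ε/D = 5.03×10^-6, f = 0.01438, h_2 = f(L/D)V²/2g = 6.317 m
Pipe 3: V = 0.5593 m/s, Re = 2.02×10^5, ε/D = 1.78×10^-4, f = 0.01696, h_3 = f(L/D)V²/2g = 0.6910 m
Series → Q common, losses add: H = Σh = 7.132 m

H ≈ 7.13 m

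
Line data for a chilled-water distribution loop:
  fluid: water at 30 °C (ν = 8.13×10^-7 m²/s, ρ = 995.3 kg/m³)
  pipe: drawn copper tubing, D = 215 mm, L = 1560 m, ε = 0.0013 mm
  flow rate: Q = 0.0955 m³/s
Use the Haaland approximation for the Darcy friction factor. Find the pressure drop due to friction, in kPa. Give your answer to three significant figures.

V = 4Q/(πD²) = 4·0.0955/(π·0.215²) = 2.630 m/s
Re = VD/ν = 2.630·0.215/8.13×10^-7 = 6.96×10^5 → turbulent
ε/D = 0.0013/215 = 6.05×10^-6
Haaland: f = 0.01241
h_f = f(L/D)V²/(2g) = 0.01241·(1560/0.215)·2.630²/(2·9.81) = 31.75 m
Δp = ρg·h_f = 995.3·9.81·31.75 = 310.0 kPa

Δp ≈ 310 kPa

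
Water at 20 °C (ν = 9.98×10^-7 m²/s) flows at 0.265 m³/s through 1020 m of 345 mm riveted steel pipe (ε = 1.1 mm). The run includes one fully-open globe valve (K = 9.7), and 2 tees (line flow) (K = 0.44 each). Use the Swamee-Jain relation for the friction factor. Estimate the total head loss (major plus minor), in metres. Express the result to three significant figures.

V = 4Q/(πD²) = 2.835 m/s; V²/2g = 0.4096 m
Re = 9.80×10^5, ε/D = 0.00319 → f = 0.02682 (Swamee-Jain)
Major: h_f = f(L/D)·V²/2g = 0.02682·2957·0.4096 = 32.48 m
Minor: ΣK = 10.6; h_m = ΣK·V²/2g = 4.333 m
Total H_L = 32.48 + 4.333 = 36.81 m

H_L ≈ 36.8 m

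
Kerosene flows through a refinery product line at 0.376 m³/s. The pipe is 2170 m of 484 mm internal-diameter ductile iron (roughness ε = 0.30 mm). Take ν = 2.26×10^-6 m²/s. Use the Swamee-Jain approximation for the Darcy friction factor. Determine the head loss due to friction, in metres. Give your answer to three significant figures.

V = 4Q/(πD²) = 4·0.376/(π·0.484²) = 2.044 m/s
Re = VD/ν = 2.044·0.484/2.26×10^-6 = 4.38×10^5 → turbulent
ε/D = 0.30/484 = 6.20×10^-4
Swamee-Jain: f = 0.01860
h_f = f(L/D)V²/(2g) = 0.01860·(2170/0.484)·2.044²/(2·9.81) = 17.75 m

h_f ≈ 17.8 m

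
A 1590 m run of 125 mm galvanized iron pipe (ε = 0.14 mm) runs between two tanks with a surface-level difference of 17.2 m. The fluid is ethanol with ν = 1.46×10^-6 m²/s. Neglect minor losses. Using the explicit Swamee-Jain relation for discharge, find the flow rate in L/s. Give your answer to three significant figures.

Q ≈ 13.3 L/s

Swamee-Jain (Type II): Q = -0.965·√(gD⁵h_f/L)·ln[ε/(3.7D) + √(3.17ν²L/(gD³h_f))]
√(gD⁵h_f/L) = √(9.81·0.125⁵·17.2/1590) = 0.001800
ε/(3.7D) = 3.03×10^-4; √(3.17ν²L/(gD³h_f)) = 1.81×10^-4
Q = -0.965·0.001800·ln(4.833×10^-4) = 0.01326 m³/s
Check: V = 1.08 m/s, Re = 9.25×10^4, f = 0.02291, h_f = 17.3 m ≈ 17.2 m ✓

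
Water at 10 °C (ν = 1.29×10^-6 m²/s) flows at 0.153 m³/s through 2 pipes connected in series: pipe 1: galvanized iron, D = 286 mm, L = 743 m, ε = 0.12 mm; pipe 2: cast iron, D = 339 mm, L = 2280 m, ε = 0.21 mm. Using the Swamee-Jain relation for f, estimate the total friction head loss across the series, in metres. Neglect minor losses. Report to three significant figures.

H ≈ 31.2 m

Pipe 1: V = 2.382 m/s, Re = 5.28×10^5, ε/D = 4.20×10^-4, f = 0.01720, h_1 = f(L/D)V²/2g = 12.92 m
Pipe 2: V = 1.695 m/s, Re = 4.45×10^5, ε/D = 6.19×10^-4, f = 0.01858, h_2 = f(L/D)V²/2g = 18.30 m
Series → Q common, losses add: H = Σh = 31.22 m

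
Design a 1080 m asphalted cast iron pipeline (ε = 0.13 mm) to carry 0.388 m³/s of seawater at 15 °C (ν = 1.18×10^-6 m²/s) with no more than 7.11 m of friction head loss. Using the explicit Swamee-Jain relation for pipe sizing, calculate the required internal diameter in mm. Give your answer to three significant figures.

D ≈ 501 mm

Swamee-Jain (Type III): D = 0.66·[ε^1.25·(LQ²/(gh_f))^4.75 + ν·Q^9.4·(L/(gh_f))^5.2]^0.04
LQ²/(gh_f) = 2.331; L/(gh_f) = 15.48
Term 1 = ε^1.25·(…)^4.75 = 7.73×10^-4; Term 2 = ν·Q^9.4·(…)^5.2 = 2.48×10^-4
D = 0.66·(7.73×10^-4 + 2.48×10^-4)^0.04 = 0.5011 m = 501 mm
Check: V = 1.97 m/s, Re = 8.36×10^5, f = 0.01552, h_f = 6.60 m ≈ 7.11 m ✓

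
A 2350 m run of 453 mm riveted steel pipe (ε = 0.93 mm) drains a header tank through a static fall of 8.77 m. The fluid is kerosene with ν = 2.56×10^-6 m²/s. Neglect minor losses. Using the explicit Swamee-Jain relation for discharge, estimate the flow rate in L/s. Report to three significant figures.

Swamee-Jain (Type II): Q = -0.965·√(gD⁵h_f/L)·ln[ε/(3.7D) + √(3.17ν²L/(gD³h_f))]
√(gD⁵h_f/L) = √(9.81·0.453⁵·8.77/2350) = 0.02643
ε/(3.7D) = 5.55×10^-4; √(3.17ν²L/(gD³h_f)) = 7.81×10^-5
Q = -0.965·0.02643·ln(6.330×10^-4) = 0.1878 m³/s
Check: V = 1.17 m/s, Re = 2.06×10^5, f = 0.02461, h_f = 8.84 m ≈ 8.77 m ✓

Q ≈ 188 L/s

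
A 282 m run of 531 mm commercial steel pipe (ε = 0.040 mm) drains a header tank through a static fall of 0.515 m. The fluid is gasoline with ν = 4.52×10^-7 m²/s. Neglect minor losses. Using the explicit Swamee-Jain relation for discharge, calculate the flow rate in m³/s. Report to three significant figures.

Q ≈ 0.272 m³/s

Swamee-Jain (Type II): Q = -0.965·√(gD⁵h_f/L)·ln[ε/(3.7D) + √(3.17ν²L/(gD³h_f))]
√(gD⁵h_f/L) = √(9.81·0.531⁵·0.515/282) = 0.02750
ε/(3.7D) = 2.04×10^-5; √(3.17ν²L/(gD³h_f)) = 1.55×10^-5
Q = -0.965·0.02750·ln(3.590×10^-5) = 0.2716 m³/s
Check: V = 1.23 m/s, Re = 1.44×10^6, f = 0.01272, h_f = 0.518 m ≈ 0.515 m ✓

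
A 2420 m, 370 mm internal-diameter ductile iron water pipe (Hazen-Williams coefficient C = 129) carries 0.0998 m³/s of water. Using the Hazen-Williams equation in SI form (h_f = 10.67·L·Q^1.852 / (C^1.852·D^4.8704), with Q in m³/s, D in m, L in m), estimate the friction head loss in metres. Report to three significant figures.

h_f = 10.67·2420·0.0998^1.852 / (129^1.852·0.370^4.8704) = 5.657 m

h_f ≈ 5.66 m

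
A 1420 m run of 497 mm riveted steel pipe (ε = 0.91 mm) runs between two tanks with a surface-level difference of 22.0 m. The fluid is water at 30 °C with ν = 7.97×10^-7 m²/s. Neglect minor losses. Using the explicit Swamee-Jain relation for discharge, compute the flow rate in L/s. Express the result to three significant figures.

Swamee-Jain (Type II): Q = -0.965·√(gD⁵h_f/L)·ln[ε/(3.7D) + √(3.17ν²L/(gD³h_f))]
√(gD⁵h_f/L) = √(9.81·0.497⁵·22.0/1420) = 0.06789
ε/(3.7D) = 4.95×10^-4; √(3.17ν²L/(gD³h_f)) = 1.04×10^-5
Q = -0.965·0.06789·ln(5.052×10^-4) = 0.4973 m³/s
Check: V = 2.56 m/s, Re = 1.60×10^6, f = 0.02306, h_f = 22.1 m ≈ 22.0 m ✓

Q ≈ 497 L/s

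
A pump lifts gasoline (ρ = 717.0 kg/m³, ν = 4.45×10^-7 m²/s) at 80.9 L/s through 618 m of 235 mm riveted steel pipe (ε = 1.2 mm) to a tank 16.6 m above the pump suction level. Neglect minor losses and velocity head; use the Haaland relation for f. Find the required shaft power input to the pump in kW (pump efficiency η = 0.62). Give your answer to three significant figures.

P_shaft ≈ 28.4 kW

V = 4Q/(πD²) = 1.865 m/s; Re = 9.85×10^5; ε/D = 0.00511; f = 0.03071
h_f = f(L/D)V²/2g = 14.32 m
Total head H = z + h_f = 16.6 + 14.32 = 30.92 m
P_hyd = ρgQH = 717.0·9.81·0.0809·30.92 = 17.59 kW
P_shaft = P_hyd/η = 17.59/0.62 = 28.38 kW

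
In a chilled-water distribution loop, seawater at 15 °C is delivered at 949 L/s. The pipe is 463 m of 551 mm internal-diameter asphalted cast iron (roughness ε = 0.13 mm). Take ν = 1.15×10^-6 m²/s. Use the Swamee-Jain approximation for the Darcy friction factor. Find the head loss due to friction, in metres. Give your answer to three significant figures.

V = 4Q/(πD²) = 4·0.949/(π·0.551²) = 3.980 m/s
Re = VD/ν = 3.980·0.551/1.15×10^-6 = 1.91×10^6 → turbulent
ε/D = 0.13/551 = 2.36×10^-4
Swamee-Jain: f = 0.01476
h_f = f(L/D)V²/(2g) = 0.01476·(463/0.551)·3.980²/(2·9.81) = 10.01 m

h_f ≈ 10.0 m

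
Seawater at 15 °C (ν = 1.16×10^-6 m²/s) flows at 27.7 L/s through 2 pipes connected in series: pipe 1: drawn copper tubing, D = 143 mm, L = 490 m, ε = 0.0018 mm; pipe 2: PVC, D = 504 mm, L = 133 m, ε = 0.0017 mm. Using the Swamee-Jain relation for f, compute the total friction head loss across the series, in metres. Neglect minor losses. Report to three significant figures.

H ≈ 8.04 m

Pipe 1: V = 1.725 m/s, Re = 2.13×10^5, ε/D = 1.26×10^-5, f = 0.01547, h_1 = f(L/D)V²/2g = 8.036 m
Pipe 2: V = 0.1388 m/s, Re = 6.03×10^4, ε/D = 3.37×10^-6, f = 0.01993, h_2 = f(L/D)V²/2g = 0.005166 m
Series → Q common, losses add: H = Σh = 8.041 m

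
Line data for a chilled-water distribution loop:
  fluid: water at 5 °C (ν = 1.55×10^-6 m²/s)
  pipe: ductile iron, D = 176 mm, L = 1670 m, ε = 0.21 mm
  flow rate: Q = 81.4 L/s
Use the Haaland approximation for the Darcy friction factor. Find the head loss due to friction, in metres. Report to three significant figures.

h_f ≈ 115 m

V = 4Q/(πD²) = 4·0.0814/(π·0.176²) = 3.346 m/s
Re = VD/ν = 3.346·0.176/1.55×10^-6 = 3.80×10^5 → turbulent
ε/D = 0.21/176 = 0.00119
Haaland: f = 0.02115
h_f = f(L/D)V²/(2g) = 0.02115·(1670/0.176)·3.346²/(2·9.81) = 114.5 m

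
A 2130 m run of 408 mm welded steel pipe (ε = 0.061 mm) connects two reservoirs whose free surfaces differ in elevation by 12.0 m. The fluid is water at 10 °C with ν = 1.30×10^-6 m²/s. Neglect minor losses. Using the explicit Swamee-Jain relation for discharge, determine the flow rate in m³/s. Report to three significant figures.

Q ≈ 0.228 m³/s

Swamee-Jain (Type II): Q = -0.965·√(gD⁵h_f/L)·ln[ε/(3.7D) + √(3.17ν²L/(gD³h_f))]
√(gD⁵h_f/L) = √(9.81·0.408⁵·12.0/2130) = 0.02500
ε/(3.7D) = 4.04×10^-5; √(3.17ν²L/(gD³h_f)) = 3.78×10^-5
Q = -0.965·0.02500·ln(7.819×10^-5) = 0.2281 m³/s
Check: V = 1.74 m/s, Re = 5.48×10^5, f = 0.01488, h_f = 12.1 m ≈ 12.0 m ✓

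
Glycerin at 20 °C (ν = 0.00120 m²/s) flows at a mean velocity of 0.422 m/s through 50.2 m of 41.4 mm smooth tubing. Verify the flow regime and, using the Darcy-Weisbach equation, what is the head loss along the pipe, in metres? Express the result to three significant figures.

Re = VD/ν = 0.422·0.04140/0.00120 = 14.6 → laminar (Re < 2300)
f = 64/Re = 4.396
h_f = f(L/D)V²/(2g) = 4.396·(50.2/0.04140)·0.422²/(2·9.81) = 48.38 m

h_f ≈ 48.4 m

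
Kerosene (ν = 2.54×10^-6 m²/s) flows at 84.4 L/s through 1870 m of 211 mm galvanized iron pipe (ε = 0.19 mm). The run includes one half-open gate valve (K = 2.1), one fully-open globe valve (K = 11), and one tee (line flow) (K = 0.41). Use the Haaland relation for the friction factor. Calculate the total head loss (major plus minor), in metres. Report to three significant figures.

V = 4Q/(πD²) = 2.414 m/s; V²/2g = 0.2969 m
Re = 2.01×10^5, ε/D = 9.00×10^-4 → f = 0.02050 (Haaland)
Major: h_f = f(L/D)·V²/2g = 0.02050·8863·0.2969 = 53.96 m
Minor: ΣK = 13.5; h_m = ΣK·V²/2g = 4.012 m
Total H_L = 53.96 + 4.012 = 57.97 m

H_L ≈ 58.0 m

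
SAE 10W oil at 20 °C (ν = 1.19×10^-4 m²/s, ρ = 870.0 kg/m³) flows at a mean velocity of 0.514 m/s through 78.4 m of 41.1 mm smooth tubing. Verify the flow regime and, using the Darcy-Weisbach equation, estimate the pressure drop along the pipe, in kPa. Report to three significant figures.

Re = VD/ν = 0.514·0.04110/1.19×10^-4 = 178 → laminar (Re < 2300)
f = 64/Re = 0.3605
h_f = f(L/D)V²/(2g) = 0.3605·(78.4/0.04110)·0.514²/(2·9.81) = 9.260 m
Δp = ρg·h_f = 870.0·9.81·9.260 = 79.03 kPa

Δp ≈ 79.0 kPa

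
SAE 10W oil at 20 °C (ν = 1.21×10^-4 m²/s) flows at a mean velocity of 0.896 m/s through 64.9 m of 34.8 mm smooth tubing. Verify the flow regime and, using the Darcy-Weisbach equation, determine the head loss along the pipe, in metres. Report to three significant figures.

Re = VD/ν = 0.896·0.03480/1.21×10^-4 = 258 → laminar (Re < 2300)
f = 64/Re = 0.2484
h_f = f(L/D)V²/(2g) = 0.2484·(64.9/0.03480)·0.896²/(2·9.81) = 18.95 m

h_f ≈ 19.0 m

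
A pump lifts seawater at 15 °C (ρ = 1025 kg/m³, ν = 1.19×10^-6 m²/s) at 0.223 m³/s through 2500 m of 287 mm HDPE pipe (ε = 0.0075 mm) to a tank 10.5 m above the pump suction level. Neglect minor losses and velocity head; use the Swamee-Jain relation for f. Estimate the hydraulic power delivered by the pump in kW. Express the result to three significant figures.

P_hyd ≈ 172 kW

V = 4Q/(πD²) = 3.447 m/s; Re = 8.31×10^5; ε/D = 2.61×10^-5; f = 0.01252
h_f = f(L/D)V²/2g = 66.07 m
Total head H = z + h_f = 10.5 + 66.07 = 76.57 m
P_hyd = ρgQH = 1025·9.81·0.223·76.57 = 171.7 kW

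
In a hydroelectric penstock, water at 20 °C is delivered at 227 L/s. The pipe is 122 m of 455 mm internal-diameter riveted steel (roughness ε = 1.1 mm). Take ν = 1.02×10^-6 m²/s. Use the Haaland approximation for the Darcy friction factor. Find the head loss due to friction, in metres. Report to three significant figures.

h_f ≈ 0.664 m

V = 4Q/(πD²) = 4·0.227/(π·0.455²) = 1.396 m/s
Re = VD/ν = 1.396·0.455/1.02×10^-6 = 6.23×10^5 → turbulent
ε/D = 1.1/455 = 0.00242
Haaland: f = 0.02492
h_f = f(L/D)V²/(2g) = 0.02492·(122/0.455)·1.396²/(2·9.81) = 0.6639 m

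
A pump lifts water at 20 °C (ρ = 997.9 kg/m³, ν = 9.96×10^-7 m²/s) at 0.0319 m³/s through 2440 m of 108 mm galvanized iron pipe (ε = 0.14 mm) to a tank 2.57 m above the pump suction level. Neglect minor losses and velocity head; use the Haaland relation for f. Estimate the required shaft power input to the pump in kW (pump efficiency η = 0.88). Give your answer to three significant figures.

V = 4Q/(πD²) = 3.482 m/s; Re = 3.78×10^5; ε/D = 0.00130; f = 0.02155
h_f = f(L/D)V²/2g = 300.9 m
Total head H = z + h_f = 2.57 + 300.9 = 303.5 m
P_hyd = ρgQH = 997.9·9.81·0.0319·303.5 = 94.77 kW
P_shaft = P_hyd/η = 94.77/0.88 = 107.7 kW

P_shaft ≈ 108 kW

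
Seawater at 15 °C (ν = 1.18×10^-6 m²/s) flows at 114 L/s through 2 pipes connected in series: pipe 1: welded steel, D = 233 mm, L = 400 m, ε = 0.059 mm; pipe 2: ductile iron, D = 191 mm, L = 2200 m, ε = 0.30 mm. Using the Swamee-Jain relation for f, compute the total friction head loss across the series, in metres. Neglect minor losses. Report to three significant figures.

H ≈ 218 m

Pipe 1: V = 2.674 m/s, Re = 5.28×10^5, ε/D = 2.53×10^-4, f = 0.01592, h_1 = f(L/D)V²/2g = 9.959 m
Pipe 2: V = 3.979 m/s, Re = 6.44×10^5, ε/D = 0.00157, f = 0.02243, h_2 = f(L/D)V²/2g = 208.4 m
Series → Q common, losses add: H = Σh = 218.4 m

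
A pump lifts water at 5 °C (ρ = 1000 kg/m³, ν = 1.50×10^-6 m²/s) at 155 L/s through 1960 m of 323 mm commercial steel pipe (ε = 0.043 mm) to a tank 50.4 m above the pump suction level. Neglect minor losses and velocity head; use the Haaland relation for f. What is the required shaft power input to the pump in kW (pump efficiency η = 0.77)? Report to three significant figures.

P_shaft ≈ 132 kW

V = 4Q/(πD²) = 1.892 m/s; Re = 4.07×10^5; ε/D = 1.33×10^-4; f = 0.01495
h_f = f(L/D)V²/2g = 16.55 m
Total head H = z + h_f = 50.4 + 16.55 = 66.95 m
P_hyd = ρgQH = 1000·9.81·0.155·66.95 = 101.8 kW
P_shaft = P_hyd/η = 101.8/0.77 = 132.2 kW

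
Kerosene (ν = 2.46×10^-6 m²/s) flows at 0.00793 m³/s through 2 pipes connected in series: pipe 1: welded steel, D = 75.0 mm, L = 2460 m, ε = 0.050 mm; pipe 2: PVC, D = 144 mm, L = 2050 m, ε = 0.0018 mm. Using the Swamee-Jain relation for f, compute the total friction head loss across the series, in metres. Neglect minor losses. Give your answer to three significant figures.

H ≈ 127 m

Pipe 1: V = 1.795 m/s, Re = 5.47×10^4, ε/D = 6.67×10^-4, f = 0.02285, h_1 = f(L/D)V²/2g = 123.1 m
Pipe 2: V = 0.4869 m/s, Re = 2.85×10^4, ε/D = 1.25×10^-5, f = 0.02370, h_2 = f(L/D)V²/2g = 4.077 m
Series → Q common, losses add: H = Σh = 127.2 m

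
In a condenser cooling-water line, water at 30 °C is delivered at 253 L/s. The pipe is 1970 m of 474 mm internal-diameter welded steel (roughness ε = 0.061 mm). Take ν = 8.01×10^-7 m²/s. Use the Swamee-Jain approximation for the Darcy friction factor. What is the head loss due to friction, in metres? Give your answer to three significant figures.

h_f ≈ 6.13 m

V = 4Q/(πD²) = 4·0.253/(π·0.474²) = 1.434 m/s
Re = VD/ν = 1.434·0.474/8.01×10^-7 = 8.48×10^5 → turbulent
ε/D = 0.061/474 = 1.29×10^-4
Swamee-Jain: f = 0.01409
h_f = f(L/D)V²/(2g) = 0.01409·(1970/0.474)·1.434²/(2·9.81) = 6.134 m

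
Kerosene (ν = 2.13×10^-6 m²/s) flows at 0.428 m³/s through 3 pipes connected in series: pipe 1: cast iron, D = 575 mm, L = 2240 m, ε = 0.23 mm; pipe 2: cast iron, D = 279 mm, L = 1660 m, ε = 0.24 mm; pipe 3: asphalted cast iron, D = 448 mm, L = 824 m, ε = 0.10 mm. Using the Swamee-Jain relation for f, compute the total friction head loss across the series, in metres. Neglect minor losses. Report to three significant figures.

H ≈ 308 m

Pipe 1: V = 1.648 m/s, Re = 4.45×10^5, ε/D = 4.00×10^-4, f = 0.01724, h_1 = f(L/D)V²/2g = 9.298 m
Pipe 2: V = 7.001 m/s, Re = 9.17×10^5, ε/D = 8.60×10^-4, f = 0.01940, h_2 = f(L/D)V²/2g = 288.3 m
Pipe 3: V = 2.715 m/s, Re = 5.71×10^5, ε/D = 2.23×10^-4, f = 0.01556, h_3 = f(L/D)V²/2g = 10.76 m
Series → Q common, losses add: H = Σh = 308.4 m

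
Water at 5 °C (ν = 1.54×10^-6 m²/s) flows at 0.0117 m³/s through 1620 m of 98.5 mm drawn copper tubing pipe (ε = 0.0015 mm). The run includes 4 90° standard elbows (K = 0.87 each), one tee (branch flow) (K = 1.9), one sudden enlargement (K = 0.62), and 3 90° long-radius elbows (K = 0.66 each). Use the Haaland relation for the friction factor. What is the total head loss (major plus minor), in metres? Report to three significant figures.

H_L ≈ 36.4 m

V = 4Q/(πD²) = 1.535 m/s; V²/2g = 0.1202 m
Re = 9.82×10^4, ε/D = 1.52×10^-5 → f = 0.01795 (Haaland)
Major: h_f = f(L/D)·V²/2g = 0.01795·16447·0.1202 = 35.47 m
Minor: ΣK = 7.98; h_m = ΣK·V²/2g = 0.9589 m
Total H_L = 35.47 + 0.9589 = 36.43 m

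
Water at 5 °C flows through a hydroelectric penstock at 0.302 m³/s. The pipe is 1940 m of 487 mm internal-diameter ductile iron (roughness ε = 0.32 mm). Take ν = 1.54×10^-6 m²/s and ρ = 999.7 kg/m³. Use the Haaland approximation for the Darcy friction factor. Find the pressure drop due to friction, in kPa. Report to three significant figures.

V = 4Q/(πD²) = 4·0.302/(π·0.487²) = 1.621 m/s
Re = VD/ν = 1.621·0.487/1.54×10^-6 = 5.13×10^5 → turbulent
ε/D = 0.32/487 = 6.57×10^-4
Haaland: f = 0.01849
h_f = f(L/D)V²/(2g) = 0.01849·(1940/0.487)·1.621²/(2·9.81) = 9.869 m
Δp = ρg·h_f = 999.7·9.81·9.869 = 96.79 kPa

Δp ≈ 96.8 kPa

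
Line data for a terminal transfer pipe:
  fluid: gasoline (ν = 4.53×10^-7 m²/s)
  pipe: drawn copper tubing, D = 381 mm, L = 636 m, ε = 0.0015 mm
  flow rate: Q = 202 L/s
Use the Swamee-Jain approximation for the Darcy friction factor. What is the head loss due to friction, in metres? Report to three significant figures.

h_f ≈ 2.94 m

V = 4Q/(πD²) = 4·0.202/(π·0.381²) = 1.772 m/s
Re = VD/ν = 1.772·0.381/4.53×10^-7 = 1.49×10^6 → turbulent
ε/D = 0.0015/381 = 3.94×10^-6
Swamee-Jain: f = 0.01099
h_f = f(L/D)V²/(2g) = 0.01099·(636/0.381)·1.772²/(2·9.81) = 2.936 m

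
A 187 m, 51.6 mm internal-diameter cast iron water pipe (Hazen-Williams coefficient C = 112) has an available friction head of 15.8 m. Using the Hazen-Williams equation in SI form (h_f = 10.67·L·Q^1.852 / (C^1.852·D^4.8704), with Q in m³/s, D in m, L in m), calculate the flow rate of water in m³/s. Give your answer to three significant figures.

Q ≈ 0.00338 m³/s

Rearranging: Q = [h_f·C^1.852·D^4.8704 / (10.67·L)]^(1/1.852)
Q = [15.8·112^1.852·0.0516^4.8704 / (10.67·187)]^0.540 = 0.003381 m³/s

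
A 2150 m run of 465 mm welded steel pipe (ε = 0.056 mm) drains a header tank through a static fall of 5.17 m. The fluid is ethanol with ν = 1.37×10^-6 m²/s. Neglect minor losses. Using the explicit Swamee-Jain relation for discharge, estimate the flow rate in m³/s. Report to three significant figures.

Swamee-Jain (Type II): Q = -0.965·√(gD⁵h_f/L)·ln[ε/(3.7D) + √(3.17ν²L/(gD³h_f))]
√(gD⁵h_f/L) = √(9.81·0.465⁵·5.17/2150) = 0.02265
ε/(3.7D) = 3.25×10^-5; √(3.17ν²L/(gD³h_f)) = 5.01×10^-5
Q = -0.965·0.02265·ln(8.263×10^-5) = 0.2054 m³/s
Check: V = 1.21 m/s, Re = 4.11×10^5, f = 0.01503, h_f = 5.18 m ≈ 5.17 m ✓

Q ≈ 0.205 m³/s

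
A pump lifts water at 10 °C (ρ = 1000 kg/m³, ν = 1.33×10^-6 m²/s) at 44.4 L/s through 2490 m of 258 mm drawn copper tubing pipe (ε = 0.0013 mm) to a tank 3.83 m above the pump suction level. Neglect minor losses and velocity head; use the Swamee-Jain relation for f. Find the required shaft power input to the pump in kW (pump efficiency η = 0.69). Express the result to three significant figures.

P_shaft ≈ 6.04 kW

V = 4Q/(πD²) = 0.8493 m/s; Re = 1.65×10^5; ε/D = 5.04×10^-6; f = 0.01618
h_f = f(L/D)V²/2g = 5.740 m
Total head H = z + h_f = 3.83 + 5.740 = 9.570 m
P_hyd = ρgQH = 1000·9.81·0.0444·9.570 = 4.168 kW
P_shaft = P_hyd/η = 4.168/0.69 = 6.041 kW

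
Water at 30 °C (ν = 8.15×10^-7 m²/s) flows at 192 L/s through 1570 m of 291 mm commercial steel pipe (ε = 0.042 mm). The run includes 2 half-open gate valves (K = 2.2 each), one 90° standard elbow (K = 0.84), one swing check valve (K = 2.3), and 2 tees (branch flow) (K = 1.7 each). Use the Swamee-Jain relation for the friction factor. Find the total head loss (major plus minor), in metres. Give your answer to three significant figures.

V = 4Q/(πD²) = 2.887 m/s; V²/2g = 0.4248 m
Re = 1.03×10^6, ε/D = 1.44×10^-4 → f = 0.01409 (Swamee-Jain)
Major: h_f = f(L/D)·V²/2g = 0.01409·5395·0.4248 = 32.28 m
Minor: ΣK = 10.9; h_m = ΣK·V²/2g = 4.647 m
Total H_L = 32.28 + 4.647 = 36.93 m

H_L ≈ 36.9 m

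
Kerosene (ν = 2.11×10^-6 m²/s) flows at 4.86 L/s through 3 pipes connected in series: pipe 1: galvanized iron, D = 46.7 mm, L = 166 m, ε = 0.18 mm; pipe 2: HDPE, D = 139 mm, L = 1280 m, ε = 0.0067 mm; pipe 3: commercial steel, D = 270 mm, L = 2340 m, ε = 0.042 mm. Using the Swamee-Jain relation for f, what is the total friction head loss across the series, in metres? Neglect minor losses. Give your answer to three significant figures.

Pipe 1: V = 2.837 m/s, Re = 6.28×10^4, ε/D = 0.00385, f = 0.03014, h_1 = f(L/D)V²/2g = 43.96 m
Pipe 2: V = 0.3203 m/s, Re = 2.11×10^4, ε/D = 4.82×10^-5, f = 0.02560, h_2 = f(L/D)V²/2g = 1.232 m
Pipe 3: V = 0.08488 m/s, Re = 1.09×10^4, ε/D = 1.56×10^-4, f = 0.03056, h_3 = f(L/D)V²/2g = 0.09728 m
Series → Q common, losses add: H = Σh = 45.28 m

H ≈ 45.3 m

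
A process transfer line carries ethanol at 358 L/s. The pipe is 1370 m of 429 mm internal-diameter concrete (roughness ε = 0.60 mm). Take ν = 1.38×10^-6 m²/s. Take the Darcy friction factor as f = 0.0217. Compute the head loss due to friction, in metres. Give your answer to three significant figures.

V = 4Q/(πD²) = 4·0.358/(π·0.429²) = 2.477 m/s
h_f = f(L/D)V²/(2g) = 0.02170·(1370/0.429)·2.477²/(2·9.81) = 21.67 m

h_f ≈ 21.7 m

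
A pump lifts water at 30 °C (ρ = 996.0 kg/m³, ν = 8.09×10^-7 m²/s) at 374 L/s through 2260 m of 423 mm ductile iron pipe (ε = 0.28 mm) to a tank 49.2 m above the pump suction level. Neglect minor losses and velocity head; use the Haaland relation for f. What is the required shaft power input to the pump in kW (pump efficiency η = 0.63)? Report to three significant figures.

P_shaft ≈ 488 kW

V = 4Q/(πD²) = 2.661 m/s; Re = 1.39×10^6; ε/D = 6.62×10^-4; f = 0.01810
h_f = f(L/D)V²/2g = 34.91 m
Total head H = z + h_f = 49.2 + 34.91 = 84.11 m
P_hyd = ρgQH = 996.0·9.81·0.374·84.11 = 307.4 kW
P_shaft = P_hyd/η = 307.4/0.63 = 487.9 kW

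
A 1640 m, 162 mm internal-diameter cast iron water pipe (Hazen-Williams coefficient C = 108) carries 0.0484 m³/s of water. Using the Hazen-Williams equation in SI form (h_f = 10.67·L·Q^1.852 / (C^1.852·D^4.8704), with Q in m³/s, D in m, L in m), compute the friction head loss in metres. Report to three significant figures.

h_f = 10.67·1640·0.0484^1.852 / (108^1.852·0.162^4.8704) = 77.88 m

h_f ≈ 77.9 m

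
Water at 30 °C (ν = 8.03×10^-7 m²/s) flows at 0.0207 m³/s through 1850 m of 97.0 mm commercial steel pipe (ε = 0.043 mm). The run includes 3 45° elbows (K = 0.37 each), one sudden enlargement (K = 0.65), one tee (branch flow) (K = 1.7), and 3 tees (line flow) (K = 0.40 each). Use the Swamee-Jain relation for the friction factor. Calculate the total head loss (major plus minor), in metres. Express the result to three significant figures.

V = 4Q/(πD²) = 2.801 m/s; V²/2g = 0.3999 m
Re = 3.38×10^5, ε/D = 4.43×10^-4 → f = 0.01784 (Swamee-Jain)
Major: h_f = f(L/D)·V²/2g = 0.01784·19072·0.3999 = 136.1 m
Minor: ΣK = 4.66; h_m = ΣK·V²/2g = 1.864 m
Total H_L = 136.1 + 1.864 = 137.9 m

H_L ≈ 138 m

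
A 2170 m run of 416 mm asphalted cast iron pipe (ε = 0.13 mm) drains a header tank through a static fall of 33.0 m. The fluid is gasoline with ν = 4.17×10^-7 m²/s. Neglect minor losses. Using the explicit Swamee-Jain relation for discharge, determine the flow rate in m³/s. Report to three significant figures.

Q ≈ 0.387 m³/s

Swamee-Jain (Type II): Q = -0.965·√(gD⁵h_f/L)·ln[ε/(3.7D) + √(3.17ν²L/(gD³h_f))]
√(gD⁵h_f/L) = √(9.81·0.416⁵·33.0/2170) = 0.04311
ε/(3.7D) = 8.45×10^-5; √(3.17ν²L/(gD³h_f)) = 7.16×10^-6
Q = -0.965·0.04311·ln(9.162×10^-5) = 0.3868 m³/s
Check: V = 2.85 m/s, Re = 2.84×10^6, f = 0.01540, h_f = 33.2 m ≈ 33.0 m ✓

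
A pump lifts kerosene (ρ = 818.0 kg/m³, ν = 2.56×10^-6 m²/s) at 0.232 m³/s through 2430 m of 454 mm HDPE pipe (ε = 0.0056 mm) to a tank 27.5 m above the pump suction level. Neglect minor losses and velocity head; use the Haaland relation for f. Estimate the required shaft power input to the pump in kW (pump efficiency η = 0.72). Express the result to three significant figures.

P_shaft ≈ 92.7 kW

V = 4Q/(πD²) = 1.433 m/s; Re = 2.54×10^5; ε/D = 1.23×10^-5; f = 0.01489
h_f = f(L/D)V²/2g = 8.342 m
Total head H = z + h_f = 27.5 + 8.342 = 35.84 m
P_hyd = ρgQH = 818.0·9.81·0.232·35.84 = 66.73 kW
P_shaft = P_hyd/η = 66.73/0.72 = 92.68 kW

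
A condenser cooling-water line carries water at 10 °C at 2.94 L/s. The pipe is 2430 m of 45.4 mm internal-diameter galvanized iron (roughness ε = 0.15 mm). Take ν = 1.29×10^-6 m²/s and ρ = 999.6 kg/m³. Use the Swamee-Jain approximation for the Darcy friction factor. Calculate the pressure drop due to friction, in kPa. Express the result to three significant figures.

V = 4Q/(πD²) = 4·0.00294/(π·0.0454²) = 1.816 m/s
Re = VD/ν = 1.816·0.0454/1.29×10^-6 = 6.39×10^4 → turbulent
ε/D = 0.15/45.4 = 0.00330
Swamee-Jain: f = 0.02904
h_f = f(L/D)V²/(2g) = 0.02904·(2430/0.0454)·1.816²/(2·9.81) = 261.3 m
Δp = ρg·h_f = 999.6·9.81·261.3 = 2563 kPa

Δp ≈ 2560 kPa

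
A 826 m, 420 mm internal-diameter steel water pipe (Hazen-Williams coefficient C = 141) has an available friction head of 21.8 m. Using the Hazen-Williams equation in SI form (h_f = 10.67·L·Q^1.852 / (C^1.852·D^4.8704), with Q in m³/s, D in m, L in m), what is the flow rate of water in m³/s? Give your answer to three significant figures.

Rearranging: Q = [h_f·C^1.852·D^4.8704 / (10.67·L)]^(1/1.852)
Q = [21.8·141^1.852·0.420^4.8704 / (10.67·826)]^0.540 = 0.5636 m³/s

Q ≈ 0.564 m³/s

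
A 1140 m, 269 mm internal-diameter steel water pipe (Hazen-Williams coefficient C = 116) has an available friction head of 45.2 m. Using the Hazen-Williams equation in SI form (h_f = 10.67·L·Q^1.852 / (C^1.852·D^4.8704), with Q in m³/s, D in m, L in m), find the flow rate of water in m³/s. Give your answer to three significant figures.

Rearranging: Q = [h_f·C^1.852·D^4.8704 / (10.67·L)]^(1/1.852)
Q = [45.2·116^1.852·0.269^4.8704 / (10.67·1140)]^0.540 = 0.1790 m³/s

Q ≈ 0.179 m³/s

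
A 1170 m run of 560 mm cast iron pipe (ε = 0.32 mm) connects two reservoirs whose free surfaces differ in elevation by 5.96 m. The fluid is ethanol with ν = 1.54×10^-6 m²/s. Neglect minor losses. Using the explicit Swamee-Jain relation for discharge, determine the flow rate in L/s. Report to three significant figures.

Q ≈ 435 L/s

Swamee-Jain (Type II): Q = -0.965·√(gD⁵h_f/L)·ln[ε/(3.7D) + √(3.17ν²L/(gD³h_f))]
√(gD⁵h_f/L) = √(9.81·0.560⁵·5.96/1170) = 0.05246
ε/(3.7D) = 1.54×10^-4; √(3.17ν²L/(gD³h_f)) = 2.93×10^-5
Q = -0.965·0.05246·ln(1.837×10^-4) = 0.4355 m³/s
Check: V = 1.77 m/s, Re = 6.43×10^5, f = 0.01802, h_f = 6.00 m ≈ 5.96 m ✓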